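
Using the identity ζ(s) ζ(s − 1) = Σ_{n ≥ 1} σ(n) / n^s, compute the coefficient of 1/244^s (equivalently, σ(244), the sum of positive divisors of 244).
σ(244) = 434

In the product (Σ m^0/m^s)(Σ k / k^s) = Σ (Σ_{d | n} d) / n^s, the coefficient of 1/n^s is σ(n) = Σ_{d | n} d. For n = 244, divisors are [1, 2, 4, 61, 122, 244]; summing: σ(244) = 434.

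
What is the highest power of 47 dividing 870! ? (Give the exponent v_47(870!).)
v_47(870!) = 18

Legendre's formula: v_p(n!) = Σ_{k ≥ 1} ⌊n / p^k⌋. For p = 47, n = 870, the terms are:
  ⌊870/47^1⌋ = ⌊870/47⌋ = 18
(the next term ⌊870/47^2⌋ = 0, terminating the sum). Summing: v_47(870!) = 18 = 18.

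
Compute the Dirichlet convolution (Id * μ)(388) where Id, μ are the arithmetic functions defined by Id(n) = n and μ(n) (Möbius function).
(Id * μ)(388) = 192

Divisors of 388: [1, 2, 4, 97, 194, 388]. For each d | 388:
  d = 1: Id(1) · μ(388/1) = 1 · 0 = 0
  d = 2: Id(2) · μ(388/2) = 2 · 1 = 2
  d = 4: Id(4) · μ(388/4) = 4 · -1 = -4
  d = 97: Id(97) · μ(388/97) = 97 · 0 = 0
  d = 194: Id(194) · μ(388/194) = 194 · -1 = -194
  d = 388: Id(388) · μ(388/388) = 388 · 1 = 388
Summing: (Id * μ)(388) = 0 + 2 + -4 + 0 + -194 + 388 = 192.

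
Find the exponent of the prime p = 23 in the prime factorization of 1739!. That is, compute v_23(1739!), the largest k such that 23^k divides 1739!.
v_23(1739!) = 78

Legendre's formula: v_p(n!) = Σ_{k ≥ 1} ⌊n / p^k⌋. For p = 23, n = 1739, the terms are:
  ⌊1739/23^1⌋ = ⌊1739/23⌋ = 75
  ⌊1739/23^2⌋ = ⌊1739/529⌋ = 3
(the next term ⌊1739/23^3⌋ = 0, terminating the sum). Summing: v_23(1739!) = 75 + 3 = 78.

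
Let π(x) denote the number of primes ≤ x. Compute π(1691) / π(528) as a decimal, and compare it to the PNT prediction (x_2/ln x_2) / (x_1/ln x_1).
π(1691)/π(528) = 263/99 ≈ 2.6566;  PNT prediction ≈ 2.7011.

π(528) = 99 and π(1691) = 263, so π(1691)/π(528) ≈ 2.6566. The PNT-predicted ratio is (1691/ln(1691)) / (528/ln(528)) ≈ 2.7011. The two agree to within a few percent, as expected.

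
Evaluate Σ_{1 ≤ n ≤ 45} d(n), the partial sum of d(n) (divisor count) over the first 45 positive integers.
Σ_{n ≤ 45} d(n) = 182

Compute d(n) for each 1 ≤ n ≤ 45: d(1) = 1, d(2) = 2, d(3) = 2, d(4) = 3, d(5) = 2, d(6) = 4, d(7) = 2, d(8) = 4, d(9) = 3, d(10) = 4, d(11) = 2, d(12) = 6, d(13) = 2, d(14) = 4, d(15) = 4, d(16) = 5, d(17) = 2, d(18) = 6, d(19) = 2, d(20) = 6, d(21) = 4, d(22) = 4, d(23) = 2, d(24) = 8, d(25) = 3, d(26) = 4, d(27) = 4, d(28) = 6, d(29) = 2, d(30) = 8, d(31) = 2, d(32) = 6, d(33) = 4, d(34) = 4, d(35) = 4, d(36) = 9, d(37) = 2, d(38) = 4, d(39) = 4, d(40) = 8, d(41) = 2, d(42) = 8, d(43) = 2, d(44) = 6, d(45) = 6. Summing all 45 values: 182. (Dirichlet's divisor formula: Σ_{n ≤ x} d(n) = x ln(x) + (2γ − 1) x + O(√x). For x = 45, the asymptotic estimate is ≈ 178.25.)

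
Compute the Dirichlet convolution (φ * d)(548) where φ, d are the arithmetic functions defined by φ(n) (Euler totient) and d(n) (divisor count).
(φ * d)(548) = 966

Divisors of 548: [1, 2, 4, 137, 274, 548]. For each d | 548:
  d = 1: φ(1) · d(548/1) = 1 · 6 = 6
  d = 2: φ(2) · d(548/2) = 1 · 4 = 4
  d = 4: φ(4) · d(548/4) = 2 · 2 = 4
  d = 137: φ(137) · d(548/137) = 136 · 3 = 408
  d = 274: φ(274) · d(548/274) = 136 · 2 = 272
  d = 548: φ(548) · d(548/548) = 272 · 1 = 272
Summing: (φ * d)(548) = 6 + 4 + 4 + 408 + 272 + 272 = 966.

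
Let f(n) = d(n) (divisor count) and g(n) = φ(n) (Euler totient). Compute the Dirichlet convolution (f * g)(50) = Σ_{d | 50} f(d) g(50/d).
(d * φ)(50) = 93

Divisors of 50: [1, 2, 5, 10, 25, 50]. For each d | 50:
  d = 1: d(1) · φ(50/1) = 1 · 20 = 20
  d = 2: d(2) · φ(50/2) = 2 · 20 = 40
  d = 5: d(5) · φ(50/5) = 2 · 4 = 8
  d = 10: d(10) · φ(50/10) = 4 · 4 = 16
  d = 25: d(25) · φ(50/25) = 3 · 1 = 3
  d = 50: d(50) · φ(50/50) = 6 · 1 = 6
Summing: (d * φ)(50) = 20 + 40 + 8 + 16 + 3 + 6 = 93.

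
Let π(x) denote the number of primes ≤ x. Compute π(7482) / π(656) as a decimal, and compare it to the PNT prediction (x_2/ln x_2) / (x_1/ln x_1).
π(7482)/π(656) = 947/119 ≈ 7.9580;  PNT prediction ≈ 8.2932.

π(656) = 119 and π(7482) = 947, so π(7482)/π(656) ≈ 7.9580. The PNT-predicted ratio is (7482/ln(7482)) / (656/ln(656)) ≈ 8.2932. The two agree to within a few percent, as expected.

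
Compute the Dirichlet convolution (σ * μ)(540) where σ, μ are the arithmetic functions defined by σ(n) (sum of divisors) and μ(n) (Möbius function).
(σ * μ)(540) = 540

Divisors of 540: [1, 2, 3, 4, 5, 6, 9, 10, 12, 15, 18, 20, 27, 30, 36, 45, 54, 60, 90, 108, 135, 180, 270, 540]. For each d | 540:
  d = 1: σ(1) · μ(540/1) = 1 · 0 = 0
  d = 2: σ(2) · μ(540/2) = 3 · 0 = 0
  d = 3: σ(3) · μ(540/3) = 4 · 0 = 0
  d = 4: σ(4) · μ(540/4) = 7 · 0 = 0
  d = 5: σ(5) · μ(540/5) = 6 · 0 = 0
  d = 6: σ(6) · μ(540/6) = 12 · 0 = 0
  d = 9: σ(9) · μ(540/9) = 13 · 0 = 0
  d = 10: σ(10) · μ(540/10) = 18 · 0 = 0
  d = 12: σ(12) · μ(540/12) = 28 · 0 = 0
  d = 15: σ(15) · μ(540/15) = 24 · 0 = 0
  d = 18: σ(18) · μ(540/18) = 39 · -1 = -39
  d = 20: σ(20) · μ(540/20) = 42 · 0 = 0
  d = 27: σ(27) · μ(540/27) = 40 · 0 = 0
  d = 30: σ(30) · μ(540/30) = 72 · 0 = 0
  d = 36: σ(36) · μ(540/36) = 91 · 1 = 91
  d = 45: σ(45) · μ(540/45) = 78 · 0 = 0
  d = 54: σ(54) · μ(540/54) = 120 · 1 = 120
  d = 60: σ(60) · μ(540/60) = 168 · 0 = 0
  d = 90: σ(90) · μ(540/90) = 234 · 1 = 234
  d = 108: σ(108) · μ(540/108) = 280 · -1 = -280
  d = 135: σ(135) · μ(540/135) = 240 · 0 = 0
  d = 180: σ(180) · μ(540/180) = 546 · -1 = -546
  d = 270: σ(270) · μ(540/270) = 720 · -1 = -720
  d = 540: σ(540) · μ(540/540) = 1680 · 1 = 1680
Summing: (σ * μ)(540) = 0 + 0 + 0 + 0 + 0 + 0 + 0 + 0 + 0 + 0 + -39 + 0 + 0 + 0 + 91 + 0 + 120 + 0 + 234 + -280 + 0 + -546 + -720 + 1680 = 540.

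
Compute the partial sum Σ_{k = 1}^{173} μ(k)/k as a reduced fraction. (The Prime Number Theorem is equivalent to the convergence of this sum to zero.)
Σ μ(k)/k = -793961929871179795717382670578573859259482725009372635516241466829/166589903787325219380851695350896256250980509594874862046961683989710

Values of μ(k) for 1 ≤ k ≤ 173: μ(1) = 1, μ(2) = -1, μ(3) = -1, μ(5) = -1, μ(6) = 1, μ(7) = -1, μ(10) = 1, μ(11) = -1, μ(13) = -1, μ(14) = 1, μ(15) = 1, μ(17) = -1, μ(19) = -1, μ(21) = 1, μ(22) = 1, μ(23) = -1, μ(26) = 1, μ(29) = -1, μ(30) = -1, μ(31) = -1, μ(33) = 1, μ(34) = 1, μ(35) = 1, μ(37) = -1, μ(38) = 1, μ(39) = 1, μ(41) = -1, μ(42) = -1, μ(43) = -1, μ(46) = 1, μ(47) = -1, μ(51) = 1, μ(53) = -1, μ(55) = 1, μ(57) = 1, μ(58) = 1, μ(59) = -1, μ(61) = -1, μ(62) = 1, μ(65) = 1, μ(66) = -1, μ(67) = -1, μ(69) = 1, μ(70) = -1, μ(71) = -1, μ(73) = -1, μ(74) = 1, μ(77) = 1, μ(78) = -1, μ(79) = -1, μ(82) = 1, μ(83) = -1, μ(85) = 1, μ(86) = 1, μ(87) = 1, μ(89) = -1, μ(91) = 1, μ(93) = 1, μ(94) = 1, μ(95) = 1, μ(97) = -1, μ(101) = -1, μ(102) = -1, μ(103) = -1, μ(105) = -1, μ(106) = 1, μ(107) = -1, μ(109) = -1, μ(110) = -1, μ(111) = 1, μ(113) = -1, μ(114) = -1, μ(115) = 1, μ(118) = 1, μ(119) = 1, μ(122) = 1, μ(123) = 1, μ(127) = -1, μ(129) = 1, μ(130) = -1, μ(131) = -1, μ(133) = 1, μ(134) = 1, μ(137) = -1, μ(138) = -1, μ(139) = -1, μ(141) = 1, μ(142) = 1, μ(143) = 1, μ(145) = 1, μ(146) = 1, μ(149) = -1, μ(151) = -1, μ(154) = -1, μ(155) = 1, μ(157) = -1, μ(158) = 1, μ(159) = 1, μ(161) = 1, μ(163) = -1, μ(165) = -1, μ(166) = 1, μ(167) = -1, μ(170) = -1, μ(173) = -1, with μ = 0 on non-squarefree integers. Summing μ(k)/k for k where μ(k) ≠ 0 gives -793961929871179795717382670578573859259482725009372635516241466829/166589903787325219380851695350896256250980509594874862046961683989710 ≈ -0.0048. (PNT ⟺ this sum → 0 as n → ∞.)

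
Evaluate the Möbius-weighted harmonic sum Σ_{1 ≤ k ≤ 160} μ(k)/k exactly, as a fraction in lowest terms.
Σ μ(k)/k = 64913714004742152105857055486137916673345137521594294887693/5053595284816784977233681012564534887436795806841425346061410

Values of μ(k) for 1 ≤ k ≤ 160: μ(1) = 1, μ(2) = -1, μ(3) = -1, μ(5) = -1, μ(6) = 1, μ(7) = -1, μ(10) = 1, μ(11) = -1, μ(13) = -1, μ(14) = 1, μ(15) = 1, μ(17) = -1, μ(19) = -1, μ(21) = 1, μ(22) = 1, μ(23) = -1, μ(26) = 1, μ(29) = -1, μ(30) = -1, μ(31) = -1, μ(33) = 1, μ(34) = 1, μ(35) = 1, μ(37) = -1, μ(38) = 1, μ(39) = 1, μ(41) = -1, μ(42) = -1, μ(43) = -1, μ(46) = 1, μ(47) = -1, μ(51) = 1, μ(53) = -1, μ(55) = 1, μ(57) = 1, μ(58) = 1, μ(59) = -1, μ(61) = -1, μ(62) = 1, μ(65) = 1, μ(66) = -1, μ(67) = -1, μ(69) = 1, μ(70) = -1, μ(71) = -1, μ(73) = -1, μ(74) = 1, μ(77) = 1, μ(78) = -1, μ(79) = -1, μ(82) = 1, μ(83) = -1, μ(85) = 1, μ(86) = 1, μ(87) = 1, μ(89) = -1, μ(91) = 1, μ(93) = 1, μ(94) = 1, μ(95) = 1, μ(97) = -1, μ(101) = -1, μ(102) = -1, μ(103) = -1, μ(105) = -1, μ(106) = 1, μ(107) = -1, μ(109) = -1, μ(110) = -1, μ(111) = 1, μ(113) = -1, μ(114) = -1, μ(115) = 1, μ(118) = 1, μ(119) = 1, μ(122) = 1, μ(123) = 1, μ(127) = -1, μ(129) = 1, μ(130) = -1, μ(131) = -1, μ(133) = 1, μ(134) = 1, μ(137) = -1, μ(138) = -1, μ(139) = -1, μ(141) = 1, μ(142) = 1, μ(143) = 1, μ(145) = 1, μ(146) = 1, μ(149) = -1, μ(151) = -1, μ(154) = -1, μ(155) = 1, μ(157) = -1, μ(158) = 1, μ(159) = 1, with μ = 0 on non-squarefree integers. Summing μ(k)/k for k where μ(k) ≠ 0 gives 64913714004742152105857055486137916673345137521594294887693/5053595284816784977233681012564534887436795806841425346061410 ≈ 0.0128. (PNT ⟺ this sum → 0 as n → ∞.)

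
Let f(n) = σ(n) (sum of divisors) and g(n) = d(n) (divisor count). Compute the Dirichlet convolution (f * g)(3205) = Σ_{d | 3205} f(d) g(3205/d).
(σ * d)(3205) = 5152

Divisors of 3205: [1, 5, 641, 3205]. For each d | 3205:
  d = 1: σ(1) · d(3205/1) = 1 · 4 = 4
  d = 5: σ(5) · d(3205/5) = 6 · 2 = 12
  d = 641: σ(641) · d(3205/641) = 642 · 2 = 1284
  d = 3205: σ(3205) · d(3205/3205) = 3852 · 1 = 3852
Summing: (σ * d)(3205) = 4 + 12 + 1284 + 3852 = 5152.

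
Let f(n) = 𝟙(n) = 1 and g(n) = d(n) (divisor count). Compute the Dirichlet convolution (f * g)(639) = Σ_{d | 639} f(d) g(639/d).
(𝟙 * d)(639) = 18

Divisors of 639: [1, 3, 9, 71, 213, 639]. For each d | 639:
  d = 1: 𝟙(1) · d(639/1) = 1 · 6 = 6
  d = 3: 𝟙(3) · d(639/3) = 1 · 4 = 4
  d = 9: 𝟙(9) · d(639/9) = 1 · 2 = 2
  d = 71: 𝟙(71) · d(639/71) = 1 · 3 = 3
  d = 213: 𝟙(213) · d(639/213) = 1 · 2 = 2
  d = 639: 𝟙(639) · d(639/639) = 1 · 1 = 1
Summing: (𝟙 * d)(639) = 6 + 4 + 2 + 3 + 2 + 1 = 18.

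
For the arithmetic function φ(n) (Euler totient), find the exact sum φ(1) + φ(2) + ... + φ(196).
Σ_{n ≤ 196} φ(n) = 11698

Compute φ(n) for each 1 ≤ n ≤ 196: φ(1) = 1, φ(2) = 1, φ(3) = 2, φ(4) = 2, φ(5) = 4, φ(6) = 2, φ(7) = 6, φ(8) = 4, φ(9) = 6, φ(10) = 4, φ(11) = 10, φ(12) = 4, φ(13) = 12, φ(14) = 6, φ(15) = 8, φ(16) = 8, φ(17) = 16, φ(18) = 6, φ(19) = 18, φ(20) = 8, φ(21) = 12, φ(22) = 10, φ(23) = 22, φ(24) = 8, φ(25) = 20, φ(26) = 12, φ(27) = 18, φ(28) = 12, φ(29) = 28, φ(30) = 8, φ(31) = 30, φ(32) = 16, φ(33) = 20, φ(34) = 16, φ(35) = 24, φ(36) = 12, φ(37) = 36, φ(38) = 18, φ(39) = 24, φ(40) = 16, φ(41) = 40, φ(42) = 12, φ(43) = 42, φ(44) = 20, φ(45) = 24, φ(46) = 22, φ(47) = 46, φ(48) = 16, φ(49) = 42, φ(50) = 20, φ(51) = 32, φ(52) = 24, φ(53) = 52, φ(54) = 18, φ(55) = 40, φ(56) = 24, φ(57) = 36, φ(58) = 28, φ(59) = 58, φ(60) = 16, φ(61) = 60, φ(62) = 30, φ(63) = 36, φ(64) = 32, φ(65) = 48, φ(66) = 20, φ(67) = 66, φ(68) = 32, φ(69) = 44, φ(70) = 24, φ(71) = 70, φ(72) = 24, φ(73) = 72, φ(74) = 36, φ(75) = 40, φ(76) = 36, φ(77) = 60, φ(78) = 24, φ(79) = 78, φ(80) = 32, φ(81) = 54, φ(82) = 40, φ(83) = 82, φ(84) = 24, φ(85) = 64, φ(86) = 42, φ(87) = 56, φ(88) = 40, φ(89) = 88, φ(90) = 24, φ(91) = 72, φ(92) = 44, φ(93) = 60, φ(94) = 46, φ(95) = 72, φ(96) = 32, φ(97) = 96, φ(98) = 42, φ(99) = 60, φ(100) = 40, φ(101) = 100, φ(102) = 32, φ(103) = 102, φ(104) = 48, φ(105) = 48, φ(106) = 52, φ(107) = 106, φ(108) = 36, φ(109) = 108, φ(110) = 40, φ(111) = 72, φ(112) = 48, φ(113) = 112, φ(114) = 36, φ(115) = 88, φ(116) = 56, φ(117) = 72, φ(118) = 58, φ(119) = 96, φ(120) = 32, φ(121) = 110, φ(122) = 60, φ(123) = 80, φ(124) = 60, φ(125) = 100, φ(126) = 36, φ(127) = 126, φ(128) = 64, φ(129) = 84, φ(130) = 48, φ(131) = 130, φ(132) = 40, φ(133) = 108, φ(134) = 66, φ(135) = 72, φ(136) = 64, φ(137) = 136, φ(138) = 44, φ(139) = 138, φ(140) = 48, φ(141) = 92, φ(142) = 70, φ(143) = 120, φ(144) = 48, φ(145) = 112, φ(146) = 72, φ(147) = 84, φ(148) = 72, φ(149) = 148, φ(150) = 40, φ(151) = 150, φ(152) = 72, φ(153) = 96, φ(154) = 60, φ(155) = 120, φ(156) = 48, φ(157) = 156, φ(158) = 78, φ(159) = 104, φ(160) = 64, φ(161) = 132, φ(162) = 54, φ(163) = 162, φ(164) = 80, φ(165) = 80, φ(166) = 82, φ(167) = 166, φ(168) = 48, φ(169) = 156, φ(170) = 64, φ(171) = 108, φ(172) = 84, φ(173) = 172, φ(174) = 56, φ(175) = 120, φ(176) = 80, φ(177) = 116, φ(178) = 88, φ(179) = 178, φ(180) = 48, φ(181) = 180, φ(182) = 72, φ(183) = 120, φ(184) = 88, φ(185) = 144, φ(186) = 60, φ(187) = 160, φ(188) = 92, φ(189) = 108, φ(190) = 72, φ(191) = 190, φ(192) = 64, φ(193) = 192, φ(194) = 96, φ(195) = 96, φ(196) = 84. Summing all 196 values: 11698. (Average order: Σ_{n ≤ x} φ(n) ~ (3/π²) x². For x = 196, (3/π²)·196² ≈ 11677.06.)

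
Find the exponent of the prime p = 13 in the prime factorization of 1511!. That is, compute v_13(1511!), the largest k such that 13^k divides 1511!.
v_13(1511!) = 124

Legendre's formula: v_p(n!) = Σ_{k ≥ 1} ⌊n / p^k⌋. For p = 13, n = 1511, the terms are:
  ⌊1511/13^1⌋ = ⌊1511/13⌋ = 116
  ⌊1511/13^2⌋ = ⌊1511/169⌋ = 8
(the next term ⌊1511/13^3⌋ = 0, terminating the sum). Summing: v_13(1511!) = 116 + 8 = 124.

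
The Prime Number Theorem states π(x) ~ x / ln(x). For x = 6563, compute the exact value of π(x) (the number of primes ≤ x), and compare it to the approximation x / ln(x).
π(6563) = 848;  x/ln(x) ≈ 746.71;  relative error ≈ 11.94%.

Directly count primes up to 6563: π(6563) = 848. The PNT approximation gives 6563/ln(6563) ≈ 6563/8.78920 ≈ 746.71. Relative error (π(x) − x/ln(x)) / π(x) ≈ 11.94%; the approximation is known to undercount slightly (Li(x) is a better estimate).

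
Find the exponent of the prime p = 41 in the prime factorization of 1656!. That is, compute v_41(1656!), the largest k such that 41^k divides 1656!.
v_41(1656!) = 40

Legendre's formula: v_p(n!) = Σ_{k ≥ 1} ⌊n / p^k⌋. For p = 41, n = 1656, the terms are:
  ⌊1656/41^1⌋ = ⌊1656/41⌋ = 40
(the next term ⌊1656/41^2⌋ = 0, terminating the sum). Summing: v_41(1656!) = 40 = 40.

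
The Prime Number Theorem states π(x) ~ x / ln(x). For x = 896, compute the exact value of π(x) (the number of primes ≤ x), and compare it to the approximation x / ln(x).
π(896) = 154;  x/ln(x) ≈ 131.80;  relative error ≈ 14.41%.

Directly count primes up to 896: π(896) = 154. The PNT approximation gives 896/ln(896) ≈ 896/6.79794 ≈ 131.80. Relative error (π(x) − x/ln(x)) / π(x) ≈ 14.41%; the approximation is known to undercount slightly (Li(x) is a better estimate).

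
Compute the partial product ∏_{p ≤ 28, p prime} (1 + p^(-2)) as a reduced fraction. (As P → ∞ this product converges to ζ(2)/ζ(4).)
∏ = 3394003400000/2252055594789

The primes p ≤ 28 are [2, 3, 5, 7, 11, 13, 17, 19, 23]. For each, (1 + 1/p^2) = (p^2 + 1)/p^2. Multiplying these fractions over p ∈ [2, 3, 5, 7, 11, 13, 17, 19, 23] gives 3394003400000/2252055594789. (In the limit P → ∞ this tends to ζ(2)/ζ(4).)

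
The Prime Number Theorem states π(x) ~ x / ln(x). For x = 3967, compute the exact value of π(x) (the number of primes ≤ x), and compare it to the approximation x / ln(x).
π(3967) = 549;  x/ln(x) ≈ 478.77;  relative error ≈ 12.79%.

Directly count primes up to 3967: π(3967) = 549. The PNT approximation gives 3967/ln(3967) ≈ 3967/8.28577 ≈ 478.77. Relative error (π(x) − x/ln(x)) / π(x) ≈ 12.79%; the approximation is known to undercount slightly (Li(x) is a better estimate).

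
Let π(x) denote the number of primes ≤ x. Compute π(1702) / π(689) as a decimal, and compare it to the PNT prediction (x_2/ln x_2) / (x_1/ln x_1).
π(1702)/π(689) = 266/124 ≈ 2.1452;  PNT prediction ≈ 2.1700.

π(689) = 124 and π(1702) = 266, so π(1702)/π(689) ≈ 2.1452. The PNT-predicted ratio is (1702/ln(1702)) / (689/ln(689)) ≈ 2.1700. The two agree to within a few percent, as expected.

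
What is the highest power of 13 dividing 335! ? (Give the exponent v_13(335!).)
v_13(335!) = 26

Legendre's formula: v_p(n!) = Σ_{k ≥ 1} ⌊n / p^k⌋. For p = 13, n = 335, the terms are:
  ⌊335/13^1⌋ = ⌊335/13⌋ = 25
  ⌊335/13^2⌋ = ⌊335/169⌋ = 1
(the next term ⌊335/13^3⌋ = 0, terminating the sum). Summing: v_13(335!) = 25 + 1 = 26.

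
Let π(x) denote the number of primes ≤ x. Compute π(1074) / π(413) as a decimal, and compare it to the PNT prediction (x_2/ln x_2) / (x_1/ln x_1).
π(1074)/π(413) = 180/80 ≈ 2.2500;  PNT prediction ≈ 2.2444.

π(413) = 80 and π(1074) = 180, so π(1074)/π(413) ≈ 2.2500. The PNT-predicted ratio is (1074/ln(1074)) / (413/ln(413)) ≈ 2.2444. The two agree to within a few percent, as expected.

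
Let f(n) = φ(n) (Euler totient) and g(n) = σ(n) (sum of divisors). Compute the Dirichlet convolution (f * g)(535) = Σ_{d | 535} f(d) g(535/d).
(φ * σ)(535) = 2140

Divisors of 535: [1, 5, 107, 535]. For each d | 535:
  d = 1: φ(1) · σ(535/1) = 1 · 648 = 648
  d = 5: φ(5) · σ(535/5) = 4 · 108 = 432
  d = 107: φ(107) · σ(535/107) = 106 · 6 = 636
  d = 535: φ(535) · σ(535/535) = 424 · 1 = 424
Summing: (φ * σ)(535) = 648 + 432 + 636 + 424 = 2140.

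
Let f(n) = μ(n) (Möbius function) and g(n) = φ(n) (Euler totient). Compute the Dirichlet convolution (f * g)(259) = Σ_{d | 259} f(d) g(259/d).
(μ * φ)(259) = 175

Divisors of 259: [1, 7, 37, 259]. For each d | 259:
  d = 1: μ(1) · φ(259/1) = 1 · 216 = 216
  d = 7: μ(7) · φ(259/7) = -1 · 36 = -36
  d = 37: μ(37) · φ(259/37) = -1 · 6 = -6
  d = 259: μ(259) · φ(259/259) = 1 · 1 = 1
Summing: (μ * φ)(259) = 216 + -36 + -6 + 1 = 175.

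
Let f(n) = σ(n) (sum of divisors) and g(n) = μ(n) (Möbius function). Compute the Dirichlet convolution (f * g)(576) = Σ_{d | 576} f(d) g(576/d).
(σ * μ)(576) = 576

Divisors of 576: [1, 2, 3, 4, 6, 8, 9, 12, 16, 18, 24, 32, 36, 48, 64, 72, 96, 144, 192, 288, 576]. For each d | 576:
  d = 1: σ(1) · μ(576/1) = 1 · 0 = 0
  d = 2: σ(2) · μ(576/2) = 3 · 0 = 0
  d = 3: σ(3) · μ(576/3) = 4 · 0 = 0
  d = 4: σ(4) · μ(576/4) = 7 · 0 = 0
  d = 6: σ(6) · μ(576/6) = 12 · 0 = 0
  d = 8: σ(8) · μ(576/8) = 15 · 0 = 0
  d = 9: σ(9) · μ(576/9) = 13 · 0 = 0
  d = 12: σ(12) · μ(576/12) = 28 · 0 = 0
  d = 16: σ(16) · μ(576/16) = 31 · 0 = 0
  d = 18: σ(18) · μ(576/18) = 39 · 0 = 0
  d = 24: σ(24) · μ(576/24) = 60 · 0 = 0
  d = 32: σ(32) · μ(576/32) = 63 · 0 = 0
  d = 36: σ(36) · μ(576/36) = 91 · 0 = 0
  d = 48: σ(48) · μ(576/48) = 124 · 0 = 0
  d = 64: σ(64) · μ(576/64) = 127 · 0 = 0
  d = 72: σ(72) · μ(576/72) = 195 · 0 = 0
  d = 96: σ(96) · μ(576/96) = 252 · 1 = 252
  d = 144: σ(144) · μ(576/144) = 403 · 0 = 0
  d = 192: σ(192) · μ(576/192) = 508 · -1 = -508
  d = 288: σ(288) · μ(576/288) = 819 · -1 = -819
  d = 576: σ(576) · μ(576/576) = 1651 · 1 = 1651
Summing: (σ * μ)(576) = 0 + 0 + 0 + 0 + 0 + 0 + 0 + 0 + 0 + 0 + 0 + 0 + 0 + 0 + 0 + 0 + 252 + 0 + -508 + -819 + 1651 = 576.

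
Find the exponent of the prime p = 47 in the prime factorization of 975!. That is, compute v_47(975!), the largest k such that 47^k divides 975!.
v_47(975!) = 20

Legendre's formula: v_p(n!) = Σ_{k ≥ 1} ⌊n / p^k⌋. For p = 47, n = 975, the terms are:
  ⌊975/47^1⌋ = ⌊975/47⌋ = 20
(the next term ⌊975/47^2⌋ = 0, terminating the sum). Summing: v_47(975!) = 20 = 20.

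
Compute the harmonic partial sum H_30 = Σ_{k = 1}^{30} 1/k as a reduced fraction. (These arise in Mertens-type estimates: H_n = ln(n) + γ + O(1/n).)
H_30 = 9304682830147/2329089562800

Direct summation: H_30 = 1 + 1/2 + ... + 1/30. The least common denominator is lcm(1, ..., 30) = 2329089562800; over this denominator the numerator is 2329089562800 + 1164544781400 + 776363187600 + 582272390700 + 465817912560 + 388181593800 + 332727080400 + 291136195350 + 258787729200 + 232908956280 + 211735414800 + 194090796900 + 179160735600 + 166363540200 + 155272637520 + 145568097675 + 137005268400 + 129393864600 + 122583661200 + 116454478140 + 110909026800 + 105867707400 + 101264763600 + 97045398450 + 93163582512 + 89580367800 + 86262576400 + 83181770100 + 80313433200 + 77636318760 = 9304682830147, so H_30 = 9304682830147/2329089562800 (already in lowest terms) ≈ 3.99499. (The PNT-adjacent estimate ln(30) + γ ≈ 3.97841 matches within O(1/n).)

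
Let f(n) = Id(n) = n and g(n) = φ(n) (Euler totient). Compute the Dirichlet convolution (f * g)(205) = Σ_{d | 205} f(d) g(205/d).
(Id * φ)(205) = 729

Divisors of 205: [1, 5, 41, 205]. For each d | 205:
  d = 1: Id(1) · φ(205/1) = 1 · 160 = 160
  d = 5: Id(5) · φ(205/5) = 5 · 40 = 200
  d = 41: Id(41) · φ(205/41) = 41 · 4 = 164
  d = 205: Id(205) · φ(205/205) = 205 · 1 = 205
Summing: (Id * φ)(205) = 160 + 200 + 164 + 205 = 729.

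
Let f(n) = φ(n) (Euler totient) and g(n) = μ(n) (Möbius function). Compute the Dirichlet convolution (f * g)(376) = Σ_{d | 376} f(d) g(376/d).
(φ * μ)(376) = 90

Divisors of 376: [1, 2, 4, 8, 47, 94, 188, 376]. For each d | 376:
  d = 1: φ(1) · μ(376/1) = 1 · 0 = 0
  d = 2: φ(2) · μ(376/2) = 1 · 0 = 0
  d = 4: φ(4) · μ(376/4) = 2 · 1 = 2
  d = 8: φ(8) · μ(376/8) = 4 · -1 = -4
  d = 47: φ(47) · μ(376/47) = 46 · 0 = 0
  d = 94: φ(94) · μ(376/94) = 46 · 0 = 0
  d = 188: φ(188) · μ(376/188) = 92 · -1 = -92
  d = 376: φ(376) · μ(376/376) = 184 · 1 = 184
Summing: (φ * μ)(376) = 0 + 0 + 2 + -4 + 0 + 0 + -92 + 184 = 90.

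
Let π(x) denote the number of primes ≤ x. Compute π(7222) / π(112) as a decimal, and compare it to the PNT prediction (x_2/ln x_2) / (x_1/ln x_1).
π(7222)/π(112) = 923/29 ≈ 31.8276;  PNT prediction ≈ 34.2445.

π(112) = 29 and π(7222) = 923, so π(7222)/π(112) ≈ 31.8276. The PNT-predicted ratio is (7222/ln(7222)) / (112/ln(112)) ≈ 34.2445. The two agree to within a few percent, as expected.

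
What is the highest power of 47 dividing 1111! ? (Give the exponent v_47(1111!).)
v_47(1111!) = 23

Legendre's formula: v_p(n!) = Σ_{k ≥ 1} ⌊n / p^k⌋. For p = 47, n = 1111, the terms are:
  ⌊1111/47^1⌋ = ⌊1111/47⌋ = 23
(the next term ⌊1111/47^2⌋ = 0, terminating the sum). Summing: v_47(1111!) = 23 = 23.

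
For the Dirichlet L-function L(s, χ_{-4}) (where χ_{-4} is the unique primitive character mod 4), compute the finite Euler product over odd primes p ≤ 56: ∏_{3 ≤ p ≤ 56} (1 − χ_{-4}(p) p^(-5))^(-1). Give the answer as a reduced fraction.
∏ = 241552412610573346540717288090615330738043013683948985221451329316738054554305/242484077809603940117660402752750309983134701869309180441833184178683110227968

The odd primes p ≤ 56 are [3, 5, 7, 11, 13, 17, 19, 23, 29, 31, 37, 41, 43, 47, 53]. For each, χ(p) = 1 if p ≡ 1 mod 4, χ(p) = −1 if p ≡ 3 mod 4. Taking (1 − χ(p)/p^5)^(-1) = p^5/(p^5 − χ(p)): (1 − (-1)/3^5)^(-1) · (1 − (1)/5^5)^(-1) · (1 − (-1)/7^5)^(-1) · (1 − (-1)/11^5)^(-1) · (1 − (1)/13^5)^(-1) · (1 − (1)/17^5)^(-1) · (1 − (-1)/19^5)^(-1) · (1 − (-1)/23^5)^(-1) · (1 − (1)/29^5)^(-1) · (1 − (-1)/31^5)^(-1) · (1 − (1)/37^5)^(-1) · (1 − (1)/41^5)^(-1) · (1 − (-1)/43^5)^(-1) · (1 − (-1)/47^5)^(-1) · (1 − (1)/53^5)^(-1) = 241552412610573346540717288090615330738043013683948985221451329316738054554305/242484077809603940117660402752750309983134701869309180441833184178683110227968.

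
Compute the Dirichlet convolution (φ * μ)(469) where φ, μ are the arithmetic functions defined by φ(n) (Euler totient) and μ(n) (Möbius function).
(φ * μ)(469) = 325

Divisors of 469: [1, 7, 67, 469]. For each d | 469:
  d = 1: φ(1) · μ(469/1) = 1 · 1 = 1
  d = 7: φ(7) · μ(469/7) = 6 · -1 = -6
  d = 67: φ(67) · μ(469/67) = 66 · -1 = -66
  d = 469: φ(469) · μ(469/469) = 396 · 1 = 396
Summing: (φ * μ)(469) = 1 + -6 + -66 + 396 = 325.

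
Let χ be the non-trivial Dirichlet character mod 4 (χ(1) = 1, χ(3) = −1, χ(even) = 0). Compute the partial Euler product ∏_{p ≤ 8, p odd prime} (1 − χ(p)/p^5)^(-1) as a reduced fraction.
∏ = 12762815625/12811998848

The odd primes p ≤ 8 are [3, 5, 7]. For each, χ(p) = 1 if p ≡ 1 mod 4, χ(p) = −1 if p ≡ 3 mod 4. Taking (1 − χ(p)/p^5)^(-1) = p^5/(p^5 − χ(p)): (1 − (-1)/3^5)^(-1) · (1 − (1)/5^5)^(-1) · (1 − (-1)/7^5)^(-1) = 12762815625/12811998848.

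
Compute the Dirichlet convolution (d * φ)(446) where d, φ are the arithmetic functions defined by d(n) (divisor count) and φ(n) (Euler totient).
(d * φ)(446) = 672

Divisors of 446: [1, 2, 223, 446]. For each d | 446:
  d = 1: d(1) · φ(446/1) = 1 · 222 = 222
  d = 2: d(2) · φ(446/2) = 2 · 222 = 444
  d = 223: d(223) · φ(446/223) = 2 · 1 = 2
  d = 446: d(446) · φ(446/446) = 4 · 1 = 4
Summing: (d * φ)(446) = 222 + 444 + 2 + 4 = 672.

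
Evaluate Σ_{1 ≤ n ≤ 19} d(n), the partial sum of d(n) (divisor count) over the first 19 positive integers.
Σ_{n ≤ 19} d(n) = 60

Compute d(n) for each 1 ≤ n ≤ 19: d(1) = 1, d(2) = 2, d(3) = 2, d(4) = 3, d(5) = 2, d(6) = 4, d(7) = 2, d(8) = 4, d(9) = 3, d(10) = 4, d(11) = 2, d(12) = 6, d(13) = 2, d(14) = 4, d(15) = 4, d(16) = 5, d(17) = 2, d(18) = 6, d(19) = 2. Summing all 19 values: 60. (Dirichlet's divisor formula: Σ_{n ≤ x} d(n) = x ln(x) + (2γ − 1) x + O(√x). For x = 19, the asymptotic estimate is ≈ 58.88.)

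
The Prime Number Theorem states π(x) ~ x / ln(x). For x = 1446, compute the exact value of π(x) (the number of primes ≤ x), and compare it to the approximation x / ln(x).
π(1446) = 228;  x/ln(x) ≈ 198.72;  relative error ≈ 12.84%.

Directly count primes up to 1446: π(1446) = 228. The PNT approximation gives 1446/ln(1446) ≈ 1446/7.27656 ≈ 198.72. Relative error (π(x) − x/ln(x)) / π(x) ≈ 12.84%; the approximation is known to undercount slightly (Li(x) is a better estimate).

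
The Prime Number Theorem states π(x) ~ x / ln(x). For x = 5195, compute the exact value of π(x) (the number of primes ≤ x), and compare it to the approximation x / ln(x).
π(5195) = 691;  x/ln(x) ≈ 607.22;  relative error ≈ 12.13%.

Directly count primes up to 5195: π(5195) = 691. The PNT approximation gives 5195/ln(5195) ≈ 5195/8.55545 ≈ 607.22. Relative error (π(x) − x/ln(x)) / π(x) ≈ 12.13%; the approximation is known to undercount slightly (Li(x) is a better estimate).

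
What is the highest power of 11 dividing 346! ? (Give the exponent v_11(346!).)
v_11(346!) = 33

Legendre's formula: v_p(n!) = Σ_{k ≥ 1} ⌊n / p^k⌋. For p = 11, n = 346, the terms are:
  ⌊346/11^1⌋ = ⌊346/11⌋ = 31
  ⌊346/11^2⌋ = ⌊346/121⌋ = 2
(the next term ⌊346/11^3⌋ = 0, terminating the sum). Summing: v_11(346!) = 31 + 2 = 33.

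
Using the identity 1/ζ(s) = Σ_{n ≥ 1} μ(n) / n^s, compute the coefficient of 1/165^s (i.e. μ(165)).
μ(165) = -1

Factor n = 165 = 3 · 5 · 11. μ(n) = 0 if any exponent ≥ 2 (not squarefree); otherwise μ(n) = (−1)^{ω(n)} where ω(n) is the number of distinct prime factors. Applying: μ(165) = -1.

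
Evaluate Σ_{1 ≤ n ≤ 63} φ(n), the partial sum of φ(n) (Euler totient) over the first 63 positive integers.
Σ_{n ≤ 63} φ(n) = 1228

Compute φ(n) for each 1 ≤ n ≤ 63: φ(1) = 1, φ(2) = 1, φ(3) = 2, φ(4) = 2, φ(5) = 4, φ(6) = 2, φ(7) = 6, φ(8) = 4, φ(9) = 6, φ(10) = 4, φ(11) = 10, φ(12) = 4, φ(13) = 12, φ(14) = 6, φ(15) = 8, φ(16) = 8, φ(17) = 16, φ(18) = 6, φ(19) = 18, φ(20) = 8, φ(21) = 12, φ(22) = 10, φ(23) = 22, φ(24) = 8, φ(25) = 20, φ(26) = 12, φ(27) = 18, φ(28) = 12, φ(29) = 28, φ(30) = 8, φ(31) = 30, φ(32) = 16, φ(33) = 20, φ(34) = 16, φ(35) = 24, φ(36) = 12, φ(37) = 36, φ(38) = 18, φ(39) = 24, φ(40) = 16, φ(41) = 40, φ(42) = 12, φ(43) = 42, φ(44) = 20, φ(45) = 24, φ(46) = 22, φ(47) = 46, φ(48) = 16, φ(49) = 42, φ(50) = 20, φ(51) = 32, φ(52) = 24, φ(53) = 52, φ(54) = 18, φ(55) = 40, φ(56) = 24, φ(57) = 36, φ(58) = 28, φ(59) = 58, φ(60) = 16, φ(61) = 60, φ(62) = 30, φ(63) = 36. Summing all 63 values: 1228. (Average order: Σ_{n ≤ x} φ(n) ~ (3/π²) x². For x = 63, (3/π²)·63² ≈ 1206.43.)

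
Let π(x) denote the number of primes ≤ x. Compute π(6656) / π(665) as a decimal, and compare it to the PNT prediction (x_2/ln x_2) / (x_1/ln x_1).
π(6656)/π(665) = 857/121 ≈ 7.0826;  PNT prediction ≈ 7.3900.

π(665) = 121 and π(6656) = 857, so π(6656)/π(665) ≈ 7.0826. The PNT-predicted ratio is (6656/ln(6656)) / (665/ln(665)) ≈ 7.3900. The two agree to within a few percent, as expected.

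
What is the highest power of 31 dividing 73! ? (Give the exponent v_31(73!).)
v_31(73!) = 2

Legendre's formula: v_p(n!) = Σ_{k ≥ 1} ⌊n / p^k⌋. For p = 31, n = 73, the terms are:
  ⌊73/31^1⌋ = ⌊73/31⌋ = 2
(the next term ⌊73/31^2⌋ = 0, terminating the sum). Summing: v_31(73!) = 2 = 2.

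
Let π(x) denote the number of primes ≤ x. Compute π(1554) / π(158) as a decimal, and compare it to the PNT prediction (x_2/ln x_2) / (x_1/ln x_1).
π(1554)/π(158) = 245/37 ≈ 6.6216;  PNT prediction ≈ 6.7758.

π(158) = 37 and π(1554) = 245, so π(1554)/π(158) ≈ 6.6216. The PNT-predicted ratio is (1554/ln(1554)) / (158/ln(158)) ≈ 6.7758. The two agree to within a few percent, as expected.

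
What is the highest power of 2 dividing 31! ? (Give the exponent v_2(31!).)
v_2(31!) = 26

Legendre's formula: v_p(n!) = Σ_{k ≥ 1} ⌊n / p^k⌋. For p = 2, n = 31, the terms are:
  ⌊31/2^1⌋ = ⌊31/2⌋ = 15
  ⌊31/2^2⌋ = ⌊31/4⌋ = 7
  ⌊31/2^3⌋ = ⌊31/8⌋ = 3
  ⌊31/2^4⌋ = ⌊31/16⌋ = 1
(the next term ⌊31/2^5⌋ = 0, terminating the sum). Summing: v_2(31!) = 15 + 7 + 3 + 1 = 26.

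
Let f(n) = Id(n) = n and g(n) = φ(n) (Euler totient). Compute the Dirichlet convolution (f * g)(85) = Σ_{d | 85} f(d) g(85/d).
(Id * φ)(85) = 297

Divisors of 85: [1, 5, 17, 85]. For each d | 85:
  d = 1: Id(1) · φ(85/1) = 1 · 64 = 64
  d = 5: Id(5) · φ(85/5) = 5 · 16 = 80
  d = 17: Id(17) · φ(85/17) = 17 · 4 = 68
  d = 85: Id(85) · φ(85/85) = 85 · 1 = 85
Summing: (Id * φ)(85) = 64 + 80 + 68 + 85 = 297.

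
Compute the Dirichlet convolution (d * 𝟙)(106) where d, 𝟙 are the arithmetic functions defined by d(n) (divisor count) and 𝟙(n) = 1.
(d * 𝟙)(106) = 9

Divisors of 106: [1, 2, 53, 106]. For each d | 106:
  d = 1: d(1) · 𝟙(106/1) = 1 · 1 = 1
  d = 2: d(2) · 𝟙(106/2) = 2 · 1 = 2
  d = 53: d(53) · 𝟙(106/53) = 2 · 1 = 2
  d = 106: d(106) · 𝟙(106/106) = 4 · 1 = 4
Summing: (d * 𝟙)(106) = 1 + 2 + 2 + 4 = 9.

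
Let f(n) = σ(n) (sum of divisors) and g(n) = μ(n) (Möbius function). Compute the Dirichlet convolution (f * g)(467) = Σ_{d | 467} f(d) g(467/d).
(σ * μ)(467) = 467

Divisors of 467: [1, 467]. For each d | 467:
  d = 1: σ(1) · μ(467/1) = 1 · -1 = -1
  d = 467: σ(467) · μ(467/467) = 468 · 1 = 468
Summing: (σ * μ)(467) = -1 + 468 = 467.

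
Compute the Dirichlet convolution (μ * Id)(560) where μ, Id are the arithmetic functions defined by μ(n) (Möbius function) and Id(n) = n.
(μ * Id)(560) = 192

Divisors of 560: [1, 2, 4, 5, 7, 8, 10, 14, 16, 20, 28, 35, 40, 56, 70, 80, 112, 140, 280, 560]. For each d | 560:
  d = 1: μ(1) · Id(560/1) = 1 · 560 = 560
  d = 2: μ(2) · Id(560/2) = -1 · 280 = -280
  d = 4: μ(4) · Id(560/4) = 0 · 140 = 0
  d = 5: μ(5) · Id(560/5) = -1 · 112 = -112
  d = 7: μ(7) · Id(560/7) = -1 · 80 = -80
  d = 8: μ(8) · Id(560/8) = 0 · 70 = 0
  d = 10: μ(10) · Id(560/10) = 1 · 56 = 56
  d = 14: μ(14) · Id(560/14) = 1 · 40 = 40
  d = 16: μ(16) · Id(560/16) = 0 · 35 = 0
  d = 20: μ(20) · Id(560/20) = 0 · 28 = 0
  d = 28: μ(28) · Id(560/28) = 0 · 20 = 0
  d = 35: μ(35) · Id(560/35) = 1 · 16 = 16
  d = 40: μ(40) · Id(560/40) = 0 · 14 = 0
  d = 56: μ(56) · Id(560/56) = 0 · 10 = 0
  d = 70: μ(70) · Id(560/70) = -1 · 8 = -8
  d = 80: μ(80) · Id(560/80) = 0 · 7 = 0
  d = 112: μ(112) · Id(560/112) = 0 · 5 = 0
  d = 140: μ(140) · Id(560/140) = 0 · 4 = 0
  d = 280: μ(280) · Id(560/280) = 0 · 2 = 0
  d = 560: μ(560) · Id(560/560) = 0 · 1 = 0
Summing: (μ * Id)(560) = 560 + -280 + 0 + -112 + -80 + 0 + 56 + 40 + 0 + 0 + 0 + 16 + 0 + 0 + -8 + 0 + 0 + 0 + 0 + 0 = 192.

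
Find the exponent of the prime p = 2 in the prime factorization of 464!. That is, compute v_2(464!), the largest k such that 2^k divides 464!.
v_2(464!) = 460

Legendre's formula: v_p(n!) = Σ_{k ≥ 1} ⌊n / p^k⌋. For p = 2, n = 464, the terms are:
  ⌊464/2^1⌋ = ⌊464/2⌋ = 232
  ⌊464/2^2⌋ = ⌊464/4⌋ = 116
  ⌊464/2^3⌋ = ⌊464/8⌋ = 58
  ⌊464/2^4⌋ = ⌊464/16⌋ = 29
  ⌊464/2^5⌋ = ⌊464/32⌋ = 14
  ⌊464/2^6⌋ = ⌊464/64⌋ = 7
  ⌊464/2^7⌋ = ⌊464/128⌋ = 3
  ⌊464/2^8⌋ = ⌊464/256⌋ = 1
(the next term ⌊464/2^9⌋ = 0, terminating the sum). Summing: v_2(464!) = 232 + 116 + 58 + 29 + 14 + 7 + 3 + 1 = 460.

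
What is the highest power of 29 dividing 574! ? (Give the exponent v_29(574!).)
v_29(574!) = 19

Legendre's formula: v_p(n!) = Σ_{k ≥ 1} ⌊n / p^k⌋. For p = 29, n = 574, the terms are:
  ⌊574/29^1⌋ = ⌊574/29⌋ = 19
(the next term ⌊574/29^2⌋ = 0, terminating the sum). Summing: v_29(574!) = 19 = 19.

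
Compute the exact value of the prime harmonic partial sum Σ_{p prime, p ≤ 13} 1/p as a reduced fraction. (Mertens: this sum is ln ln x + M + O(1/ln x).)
Σ 1/p = 40361/30030

π(13) = 6, so the primes ≤ 13 are [2, 3, 5, 7, 11, 13]. Summing 1/p over these primes: 40361/30030 ≈ 1.3440. Mertens estimate ln ln(13) + 0.2615 ≈ 1.2034.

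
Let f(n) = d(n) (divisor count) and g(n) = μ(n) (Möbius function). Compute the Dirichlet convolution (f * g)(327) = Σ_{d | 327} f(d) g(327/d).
(d * μ)(327) = 1

Divisors of 327: [1, 3, 109, 327]. For each d | 327:
  d = 1: d(1) · μ(327/1) = 1 · 1 = 1
  d = 3: d(3) · μ(327/3) = 2 · -1 = -2
  d = 109: d(109) · μ(327/109) = 2 · -1 = -2
  d = 327: d(327) · μ(327/327) = 4 · 1 = 4
Summing: (d * μ)(327) = 1 + -2 + -2 + 4 = 1.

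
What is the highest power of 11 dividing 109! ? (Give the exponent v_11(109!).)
v_11(109!) = 9

Legendre's formula: v_p(n!) = Σ_{k ≥ 1} ⌊n / p^k⌋. For p = 11, n = 109, the terms are:
  ⌊109/11^1⌋ = ⌊109/11⌋ = 9
(the next term ⌊109/11^2⌋ = 0, terminating the sum). Summing: v_11(109!) = 9 = 9.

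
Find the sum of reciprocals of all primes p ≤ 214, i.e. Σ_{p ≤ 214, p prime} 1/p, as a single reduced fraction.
Σ 1/p = 3215488142498485484492183158345029261034221047849345857469577412562094716564064084247/1645783550795210387735581011435590727981167322669649249414629852197255934130751870910

π(214) = 47, so the primes ≤ 214 are [2, 3, 5, 7, 11, 13, 17, 19, 23, 29, 31, 37, 41, 43, 47, 53, 59, 61, 67, 71, 73, 79, 83, 89, 97, 101, 103, 107, 109, 113, 127, 131, 137, 139, 149, 151, 157, 163, 167, 173, 179, 181, 191, 193, 197, 199, 211]. Summing 1/p over these primes: 3215488142498485484492183158345029261034221047849345857469577412562094716564064084247/1645783550795210387735581011435590727981167322669649249414629852197255934130751870910 ≈ 1.9538. Mertens estimate ln ln(214) + 0.2615 ≈ 1.9416.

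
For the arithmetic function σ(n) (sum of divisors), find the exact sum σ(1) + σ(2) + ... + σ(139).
Σ_{n ≤ 139} σ(n) = 15871

Compute σ(n) for each 1 ≤ n ≤ 139: σ(1) = 1, σ(2) = 3, σ(3) = 4, σ(4) = 7, σ(5) = 6, σ(6) = 12, σ(7) = 8, σ(8) = 15, σ(9) = 13, σ(10) = 18, σ(11) = 12, σ(12) = 28, σ(13) = 14, σ(14) = 24, σ(15) = 24, σ(16) = 31, σ(17) = 18, σ(18) = 39, σ(19) = 20, σ(20) = 42, σ(21) = 32, σ(22) = 36, σ(23) = 24, σ(24) = 60, σ(25) = 31, σ(26) = 42, σ(27) = 40, σ(28) = 56, σ(29) = 30, σ(30) = 72, σ(31) = 32, σ(32) = 63, σ(33) = 48, σ(34) = 54, σ(35) = 48, σ(36) = 91, σ(37) = 38, σ(38) = 60, σ(39) = 56, σ(40) = 90, σ(41) = 42, σ(42) = 96, σ(43) = 44, σ(44) = 84, σ(45) = 78, σ(46) = 72, σ(47) = 48, σ(48) = 124, σ(49) = 57, σ(50) = 93, σ(51) = 72, σ(52) = 98, σ(53) = 54, σ(54) = 120, σ(55) = 72, σ(56) = 120, σ(57) = 80, σ(58) = 90, σ(59) = 60, σ(60) = 168, σ(61) = 62, σ(62) = 96, σ(63) = 104, σ(64) = 127, σ(65) = 84, σ(66) = 144, σ(67) = 68, σ(68) = 126, σ(69) = 96, σ(70) = 144, σ(71) = 72, σ(72) = 195, σ(73) = 74, σ(74) = 114, σ(75) = 124, σ(76) = 140, σ(77) = 96, σ(78) = 168, σ(79) = 80, σ(80) = 186, σ(81) = 121, σ(82) = 126, σ(83) = 84, σ(84) = 224, σ(85) = 108, σ(86) = 132, σ(87) = 120, σ(88) = 180, σ(89) = 90, σ(90) = 234, σ(91) = 112, σ(92) = 168, σ(93) = 128, σ(94) = 144, σ(95) = 120, σ(96) = 252, σ(97) = 98, σ(98) = 171, σ(99) = 156, σ(100) = 217, σ(101) = 102, σ(102) = 216, σ(103) = 104, σ(104) = 210, σ(105) = 192, σ(106) = 162, σ(107) = 108, σ(108) = 280, σ(109) = 110, σ(110) = 216, σ(111) = 152, σ(112) = 248, σ(113) = 114, σ(114) = 240, σ(115) = 144, σ(116) = 210, σ(117) = 182, σ(118) = 180, σ(119) = 144, σ(120) = 360, σ(121) = 133, σ(122) = 186, σ(123) = 168, σ(124) = 224, σ(125) = 156, σ(126) = 312, σ(127) = 128, σ(128) = 255, σ(129) = 176, σ(130) = 252, σ(131) = 132, σ(132) = 336, σ(133) = 160, σ(134) = 204, σ(135) = 240, σ(136) = 270, σ(137) = 138, σ(138) = 288, σ(139) = 140. Summing all 139 values: 15871. (Average order: Σ_{n ≤ x} σ(n) ~ (π²/12) x². For x = 139, (π²/12)·139² ≈ 15890.89.)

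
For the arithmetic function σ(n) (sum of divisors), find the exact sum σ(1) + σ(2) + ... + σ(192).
Σ_{n ≤ 192} σ(n) = 30490

Compute σ(n) for each 1 ≤ n ≤ 192: σ(1) = 1, σ(2) = 3, σ(3) = 4, σ(4) = 7, σ(5) = 6, σ(6) = 12, σ(7) = 8, σ(8) = 15, σ(9) = 13, σ(10) = 18, σ(11) = 12, σ(12) = 28, σ(13) = 14, σ(14) = 24, σ(15) = 24, σ(16) = 31, σ(17) = 18, σ(18) = 39, σ(19) = 20, σ(20) = 42, σ(21) = 32, σ(22) = 36, σ(23) = 24, σ(24) = 60, σ(25) = 31, σ(26) = 42, σ(27) = 40, σ(28) = 56, σ(29) = 30, σ(30) = 72, σ(31) = 32, σ(32) = 63, σ(33) = 48, σ(34) = 54, σ(35) = 48, σ(36) = 91, σ(37) = 38, σ(38) = 60, σ(39) = 56, σ(40) = 90, σ(41) = 42, σ(42) = 96, σ(43) = 44, σ(44) = 84, σ(45) = 78, σ(46) = 72, σ(47) = 48, σ(48) = 124, σ(49) = 57, σ(50) = 93, σ(51) = 72, σ(52) = 98, σ(53) = 54, σ(54) = 120, σ(55) = 72, σ(56) = 120, σ(57) = 80, σ(58) = 90, σ(59) = 60, σ(60) = 168, σ(61) = 62, σ(62) = 96, σ(63) = 104, σ(64) = 127, σ(65) = 84, σ(66) = 144, σ(67) = 68, σ(68) = 126, σ(69) = 96, σ(70) = 144, σ(71) = 72, σ(72) = 195, σ(73) = 74, σ(74) = 114, σ(75) = 124, σ(76) = 140, σ(77) = 96, σ(78) = 168, σ(79) = 80, σ(80) = 186, σ(81) = 121, σ(82) = 126, σ(83) = 84, σ(84) = 224, σ(85) = 108, σ(86) = 132, σ(87) = 120, σ(88) = 180, σ(89) = 90, σ(90) = 234, σ(91) = 112, σ(92) = 168, σ(93) = 128, σ(94) = 144, σ(95) = 120, σ(96) = 252, σ(97) = 98, σ(98) = 171, σ(99) = 156, σ(100) = 217, σ(101) = 102, σ(102) = 216, σ(103) = 104, σ(104) = 210, σ(105) = 192, σ(106) = 162, σ(107) = 108, σ(108) = 280, σ(109) = 110, σ(110) = 216, σ(111) = 152, σ(112) = 248, σ(113) = 114, σ(114) = 240, σ(115) = 144, σ(116) = 210, σ(117) = 182, σ(118) = 180, σ(119) = 144, σ(120) = 360, σ(121) = 133, σ(122) = 186, σ(123) = 168, σ(124) = 224, σ(125) = 156, σ(126) = 312, σ(127) = 128, σ(128) = 255, σ(129) = 176, σ(130) = 252, σ(131) = 132, σ(132) = 336, σ(133) = 160, σ(134) = 204, σ(135) = 240, σ(136) = 270, σ(137) = 138, σ(138) = 288, σ(139) = 140, σ(140) = 336, σ(141) = 192, σ(142) = 216, σ(143) = 168, σ(144) = 403, σ(145) = 180, σ(146) = 222, σ(147) = 228, σ(148) = 266, σ(149) = 150, σ(150) = 372, σ(151) = 152, σ(152) = 300, σ(153) = 234, σ(154) = 288, σ(155) = 192, σ(156) = 392, σ(157) = 158, σ(158) = 240, σ(159) = 216, σ(160) = 378, σ(161) = 192, σ(162) = 363, σ(163) = 164, σ(164) = 294, σ(165) = 288, σ(166) = 252, σ(167) = 168, σ(168) = 480, σ(169) = 183, σ(170) = 324, σ(171) = 260, σ(172) = 308, σ(173) = 174, σ(174) = 360, σ(175) = 248, σ(176) = 372, σ(177) = 240, σ(178) = 270, σ(179) = 180, σ(180) = 546, σ(181) = 182, σ(182) = 336, σ(183) = 248, σ(184) = 360, σ(185) = 228, σ(186) = 384, σ(187) = 216, σ(188) = 336, σ(189) = 320, σ(190) = 360, σ(191) = 192, σ(192) = 508. Summing all 192 values: 30490. (Average order: Σ_{n ≤ x} σ(n) ~ (π²/12) x². For x = 192, (π²/12)·192² ≈ 30319.42.)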